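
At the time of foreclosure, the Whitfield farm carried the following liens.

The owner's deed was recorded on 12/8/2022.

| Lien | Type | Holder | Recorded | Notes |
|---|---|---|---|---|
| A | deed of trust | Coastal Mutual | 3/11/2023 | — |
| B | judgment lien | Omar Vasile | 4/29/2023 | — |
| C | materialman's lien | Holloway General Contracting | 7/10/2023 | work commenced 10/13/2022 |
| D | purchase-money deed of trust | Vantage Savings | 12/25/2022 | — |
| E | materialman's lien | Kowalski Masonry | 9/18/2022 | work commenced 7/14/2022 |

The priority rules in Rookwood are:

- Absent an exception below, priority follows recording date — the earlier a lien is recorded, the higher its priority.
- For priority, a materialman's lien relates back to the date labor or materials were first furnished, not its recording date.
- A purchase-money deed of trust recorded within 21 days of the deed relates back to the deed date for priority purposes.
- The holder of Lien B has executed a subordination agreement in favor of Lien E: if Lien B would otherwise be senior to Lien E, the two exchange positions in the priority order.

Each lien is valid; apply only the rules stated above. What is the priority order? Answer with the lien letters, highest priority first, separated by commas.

E, C, D, A, B

First, effective dates: C relates back to 10/13/2022 (work commenced); D's effective date is the deed date, 12/8/2022; E relates back to 7/14/2022 (work commenced).
Sorted by effective date: E (7/14/2022), C (10/13/2022), D (12/8/2022), A (3/11/2023), B (4/29/2023).
B is already junior to E, so the subordination agreement changes nothing.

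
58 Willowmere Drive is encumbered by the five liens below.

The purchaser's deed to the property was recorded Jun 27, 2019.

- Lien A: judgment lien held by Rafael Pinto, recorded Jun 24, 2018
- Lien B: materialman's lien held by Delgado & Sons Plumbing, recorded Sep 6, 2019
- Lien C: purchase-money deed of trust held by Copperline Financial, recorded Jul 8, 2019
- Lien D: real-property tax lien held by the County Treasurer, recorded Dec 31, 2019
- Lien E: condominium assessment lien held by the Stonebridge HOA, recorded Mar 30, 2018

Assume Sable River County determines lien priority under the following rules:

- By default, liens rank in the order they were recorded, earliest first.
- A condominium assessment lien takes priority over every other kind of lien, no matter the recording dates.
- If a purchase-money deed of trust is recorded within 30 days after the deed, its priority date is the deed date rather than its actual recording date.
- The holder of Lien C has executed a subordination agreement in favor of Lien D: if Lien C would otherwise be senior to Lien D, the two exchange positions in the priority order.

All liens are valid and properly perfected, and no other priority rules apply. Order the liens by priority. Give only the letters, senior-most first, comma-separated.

First, effective dates: C relates back to the deed date Jun 27, 2019.
E, as a condominium assessment lien, has superpriority and ranks first.
Ordering the rest by effective date: A (Jun 24, 2018), C (Jun 27, 2019), B (Sep 6, 2019), D (Dec 31, 2019).
C is senior to D before the subordination, so the two trade places.

E, A, D, B, C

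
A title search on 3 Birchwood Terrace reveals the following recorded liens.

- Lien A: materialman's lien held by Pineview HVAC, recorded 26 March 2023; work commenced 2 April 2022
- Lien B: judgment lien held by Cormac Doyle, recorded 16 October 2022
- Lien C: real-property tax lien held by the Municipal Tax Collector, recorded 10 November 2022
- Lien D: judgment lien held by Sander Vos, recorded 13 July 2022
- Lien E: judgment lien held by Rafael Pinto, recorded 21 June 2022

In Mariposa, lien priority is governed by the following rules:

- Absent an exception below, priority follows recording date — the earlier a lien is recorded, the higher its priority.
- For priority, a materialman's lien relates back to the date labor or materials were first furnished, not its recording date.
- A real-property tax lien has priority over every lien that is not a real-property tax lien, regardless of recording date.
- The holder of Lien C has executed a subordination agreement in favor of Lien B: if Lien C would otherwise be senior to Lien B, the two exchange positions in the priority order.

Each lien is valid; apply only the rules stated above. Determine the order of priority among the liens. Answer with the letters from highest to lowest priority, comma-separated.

B, A, E, D, C

Effective dates after the stated exceptions: A's effective date is 2 April 2022, when work began.
C is a real-property tax lien and takes priority over every other lien.
Ordering the rest by effective date: A (2 April 2022), E (21 June 2022), D (13 July 2022), B (16 October 2022).
C is senior to B before the subordination, so the two trade places.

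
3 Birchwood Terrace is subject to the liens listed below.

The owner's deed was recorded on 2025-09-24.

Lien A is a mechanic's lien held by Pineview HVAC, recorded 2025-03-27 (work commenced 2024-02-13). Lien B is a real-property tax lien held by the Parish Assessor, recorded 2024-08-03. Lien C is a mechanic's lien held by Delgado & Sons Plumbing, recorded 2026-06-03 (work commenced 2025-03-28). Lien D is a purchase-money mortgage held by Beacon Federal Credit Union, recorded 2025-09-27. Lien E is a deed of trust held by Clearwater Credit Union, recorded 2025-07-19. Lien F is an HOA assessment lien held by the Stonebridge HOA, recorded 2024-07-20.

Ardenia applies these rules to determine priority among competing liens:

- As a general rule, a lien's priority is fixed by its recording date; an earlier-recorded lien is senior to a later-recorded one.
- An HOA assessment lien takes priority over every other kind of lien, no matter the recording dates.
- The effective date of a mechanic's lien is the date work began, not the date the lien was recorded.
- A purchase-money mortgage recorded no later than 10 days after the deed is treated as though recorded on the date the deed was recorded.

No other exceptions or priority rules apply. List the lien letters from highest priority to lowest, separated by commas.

F, A, B, C, E, D

Effective dates after the stated exceptions: A is treated as recorded 2024-02-13, the work-commencement date; C relates back to 2025-03-28 (work commenced); D was recorded within the 10-day window, so its effective date is the deed date 2025-09-24.
F, as an HOA assessment lien, has superpriority and ranks first.
The other liens, earliest effective date first: A (2024-02-13), B (2024-08-03), C (2025-03-28), E (2025-07-19), D (2025-09-24).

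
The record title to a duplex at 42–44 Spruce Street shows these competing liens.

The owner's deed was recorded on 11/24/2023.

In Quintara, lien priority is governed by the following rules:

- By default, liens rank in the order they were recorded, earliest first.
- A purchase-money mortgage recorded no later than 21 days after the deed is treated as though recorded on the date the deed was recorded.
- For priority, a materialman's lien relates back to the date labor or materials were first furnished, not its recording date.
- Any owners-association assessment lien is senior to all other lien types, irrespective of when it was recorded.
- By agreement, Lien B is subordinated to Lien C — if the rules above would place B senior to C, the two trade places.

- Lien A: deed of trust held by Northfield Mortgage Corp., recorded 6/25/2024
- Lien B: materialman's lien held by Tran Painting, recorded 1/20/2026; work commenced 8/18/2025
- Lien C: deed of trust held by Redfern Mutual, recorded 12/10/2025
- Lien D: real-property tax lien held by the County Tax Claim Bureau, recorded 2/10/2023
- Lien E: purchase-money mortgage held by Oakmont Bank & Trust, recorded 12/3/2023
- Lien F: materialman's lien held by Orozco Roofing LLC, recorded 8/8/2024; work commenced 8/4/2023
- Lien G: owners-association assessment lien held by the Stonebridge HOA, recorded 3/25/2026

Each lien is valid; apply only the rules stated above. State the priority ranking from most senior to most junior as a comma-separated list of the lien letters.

Effective dates: B relates back to 8/18/2025 (work commenced); E was recorded within the 21-day window, so its effective date is the deed date 11/24/2023; F's effective date is 8/4/2023, when work began.
As an owners-association assessment lien, G is senior to every other lien.
Among the remaining liens, by effective date: D (2/10/2023), F (8/4/2023), E (11/24/2023), A (6/25/2024), B (8/18/2025), C (12/10/2025).
The subordination applies — B was senior to C — so B and C swap.

G, D, F, E, A, C, B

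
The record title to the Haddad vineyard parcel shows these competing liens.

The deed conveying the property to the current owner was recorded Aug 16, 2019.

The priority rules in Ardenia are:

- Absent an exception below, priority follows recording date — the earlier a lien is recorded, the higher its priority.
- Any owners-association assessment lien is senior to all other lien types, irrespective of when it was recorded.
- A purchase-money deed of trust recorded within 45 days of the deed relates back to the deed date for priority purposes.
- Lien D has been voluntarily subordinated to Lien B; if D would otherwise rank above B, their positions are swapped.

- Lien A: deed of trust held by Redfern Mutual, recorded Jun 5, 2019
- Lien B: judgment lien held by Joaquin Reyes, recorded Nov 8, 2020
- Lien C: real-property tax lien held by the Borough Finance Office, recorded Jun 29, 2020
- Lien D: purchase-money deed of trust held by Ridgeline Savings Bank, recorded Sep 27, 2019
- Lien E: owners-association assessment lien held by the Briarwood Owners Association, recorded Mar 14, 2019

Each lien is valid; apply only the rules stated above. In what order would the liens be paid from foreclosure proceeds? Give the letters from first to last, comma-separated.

E, A, B, C, D

First, effective dates: D relates back to the deed date Aug 16, 2019.
E, as an owners-association assessment lien, has superpriority and ranks first.
Remaining liens by effective date: A (Jun 5, 2019), D (Aug 16, 2019), C (Jun 29, 2020), B (Nov 8, 2020).
D is senior to B before the subordination, so the two trade places.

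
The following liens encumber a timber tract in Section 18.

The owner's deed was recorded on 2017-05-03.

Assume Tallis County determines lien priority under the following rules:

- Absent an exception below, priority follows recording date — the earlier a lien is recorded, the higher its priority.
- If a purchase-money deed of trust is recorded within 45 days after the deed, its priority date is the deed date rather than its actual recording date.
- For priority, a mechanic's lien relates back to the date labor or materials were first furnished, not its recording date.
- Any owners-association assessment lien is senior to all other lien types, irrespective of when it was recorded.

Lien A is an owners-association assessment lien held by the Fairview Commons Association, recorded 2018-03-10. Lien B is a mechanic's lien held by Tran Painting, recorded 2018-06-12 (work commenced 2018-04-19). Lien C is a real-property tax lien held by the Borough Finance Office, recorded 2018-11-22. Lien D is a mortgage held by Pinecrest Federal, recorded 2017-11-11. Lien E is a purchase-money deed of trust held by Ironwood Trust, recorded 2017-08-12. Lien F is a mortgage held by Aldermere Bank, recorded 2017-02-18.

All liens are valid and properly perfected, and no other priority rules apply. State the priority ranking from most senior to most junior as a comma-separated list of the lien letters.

Effective dates: B's effective date is 2018-04-19, when work began; E was recorded 101 days after the deed, outside the 45-day window, so it keeps its recording date.
A is an owners-association assessment lien and takes priority over every other lien.
The other liens, earliest effective date first: F (2017-02-18), E (2017-08-12), D (2017-11-11), B (2018-04-19), C (2018-11-22).

A, F, E, D, B, C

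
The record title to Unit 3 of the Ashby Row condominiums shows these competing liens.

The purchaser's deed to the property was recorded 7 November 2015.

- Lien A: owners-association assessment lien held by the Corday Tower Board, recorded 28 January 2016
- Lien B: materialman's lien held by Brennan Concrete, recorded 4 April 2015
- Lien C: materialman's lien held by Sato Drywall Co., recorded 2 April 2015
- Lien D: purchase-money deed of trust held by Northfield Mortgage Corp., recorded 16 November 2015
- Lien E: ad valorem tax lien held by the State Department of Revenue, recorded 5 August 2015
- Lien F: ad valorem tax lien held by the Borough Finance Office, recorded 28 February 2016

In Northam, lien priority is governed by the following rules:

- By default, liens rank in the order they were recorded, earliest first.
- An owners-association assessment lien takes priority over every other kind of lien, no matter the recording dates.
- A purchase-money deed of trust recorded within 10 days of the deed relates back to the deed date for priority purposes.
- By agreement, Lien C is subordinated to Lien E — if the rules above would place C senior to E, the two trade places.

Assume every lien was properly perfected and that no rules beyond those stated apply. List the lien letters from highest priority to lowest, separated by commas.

A, E, B, C, D, F

Adjusting effective dates: D was recorded within the 10-day window, so its effective date is the deed date 7 November 2015.
A, as an owners-association assessment lien, has superpriority and ranks first.
Ordering the rest by effective date: C (2 April 2015), B (4 April 2015), E (5 August 2015), D (7 November 2015), F (28 February 2016).
Because C would otherwise rank above E, the subordination swaps them.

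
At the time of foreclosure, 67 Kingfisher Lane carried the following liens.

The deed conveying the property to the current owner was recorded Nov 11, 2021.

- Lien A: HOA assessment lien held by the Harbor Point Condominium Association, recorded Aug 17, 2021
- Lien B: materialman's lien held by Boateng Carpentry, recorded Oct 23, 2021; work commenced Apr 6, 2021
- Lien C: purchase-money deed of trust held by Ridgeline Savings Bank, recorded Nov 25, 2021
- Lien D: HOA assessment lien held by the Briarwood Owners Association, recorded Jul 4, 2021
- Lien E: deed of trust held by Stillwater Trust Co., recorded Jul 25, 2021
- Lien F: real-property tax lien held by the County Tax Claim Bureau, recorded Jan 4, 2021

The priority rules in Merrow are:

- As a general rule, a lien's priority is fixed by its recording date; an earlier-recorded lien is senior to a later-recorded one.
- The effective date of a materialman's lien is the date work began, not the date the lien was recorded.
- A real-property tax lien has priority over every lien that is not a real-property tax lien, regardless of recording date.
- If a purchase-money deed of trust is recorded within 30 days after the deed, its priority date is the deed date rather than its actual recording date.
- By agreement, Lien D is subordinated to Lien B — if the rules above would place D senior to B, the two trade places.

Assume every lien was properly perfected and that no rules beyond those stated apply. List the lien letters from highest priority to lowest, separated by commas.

Adjusting effective dates: B is treated as recorded Apr 6, 2021, the work-commencement date; C relates back to the deed date Nov 11, 2021.
As a real-property tax lien, F is senior to every other lien.
Among the remaining liens, by effective date: B (Apr 6, 2021), D (Jul 4, 2021), E (Jul 25, 2021), A (Aug 17, 2021), C (Nov 11, 2021).
Since D is not senior to B, the subordination leaves the order unchanged.

F, B, D, E, A, C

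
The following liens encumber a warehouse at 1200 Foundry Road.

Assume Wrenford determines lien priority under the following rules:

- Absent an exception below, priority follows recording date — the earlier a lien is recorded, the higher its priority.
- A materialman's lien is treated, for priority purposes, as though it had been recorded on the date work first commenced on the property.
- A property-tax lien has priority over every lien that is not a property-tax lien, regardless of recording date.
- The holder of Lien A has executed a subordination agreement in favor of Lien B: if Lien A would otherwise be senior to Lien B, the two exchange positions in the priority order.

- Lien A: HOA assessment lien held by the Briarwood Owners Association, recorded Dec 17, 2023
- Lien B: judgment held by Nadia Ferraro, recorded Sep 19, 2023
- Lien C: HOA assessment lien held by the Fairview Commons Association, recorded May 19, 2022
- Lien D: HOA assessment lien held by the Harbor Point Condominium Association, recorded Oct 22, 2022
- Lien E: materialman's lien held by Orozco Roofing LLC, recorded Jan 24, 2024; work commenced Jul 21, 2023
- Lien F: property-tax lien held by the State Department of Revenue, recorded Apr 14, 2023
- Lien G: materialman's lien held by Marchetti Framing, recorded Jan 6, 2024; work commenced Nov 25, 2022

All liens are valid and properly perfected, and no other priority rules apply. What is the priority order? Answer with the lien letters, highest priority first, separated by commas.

Effective dates: E's effective date is Jul 21, 2023, when work began; G's effective date is Nov 25, 2022, when work began.
F, as a property-tax lien, has superpriority and ranks first.
The other liens, earliest effective date first: C (May 19, 2022), D (Oct 22, 2022), G (Nov 25, 2022), E (Jul 21, 2023), B (Sep 19, 2023), A (Dec 17, 2023).
Since A is not senior to B, the subordination leaves the order unchanged.

F, C, D, G, E, B, A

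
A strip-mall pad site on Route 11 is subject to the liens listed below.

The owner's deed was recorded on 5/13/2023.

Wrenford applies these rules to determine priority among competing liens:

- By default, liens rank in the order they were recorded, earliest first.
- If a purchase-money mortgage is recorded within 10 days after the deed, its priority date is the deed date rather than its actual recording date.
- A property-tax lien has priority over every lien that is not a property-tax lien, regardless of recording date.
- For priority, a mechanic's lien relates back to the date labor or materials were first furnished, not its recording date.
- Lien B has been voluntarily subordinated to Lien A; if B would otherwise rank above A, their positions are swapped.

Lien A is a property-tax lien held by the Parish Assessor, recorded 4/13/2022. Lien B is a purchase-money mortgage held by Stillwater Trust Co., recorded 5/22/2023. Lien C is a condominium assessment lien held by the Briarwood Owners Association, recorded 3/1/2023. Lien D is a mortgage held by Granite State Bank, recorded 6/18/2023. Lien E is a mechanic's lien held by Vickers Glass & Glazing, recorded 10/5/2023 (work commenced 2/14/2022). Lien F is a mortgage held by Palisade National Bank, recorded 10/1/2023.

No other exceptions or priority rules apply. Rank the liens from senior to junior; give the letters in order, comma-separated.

First, effective dates: B's effective date is the deed date, 5/13/2023; E is treated as recorded 2/14/2022, the work-commencement date.
A is a property-tax lien and takes priority over every other lien.
Ordering the rest by effective date: E (2/14/2022), C (3/1/2023), B (5/13/2023), D (6/18/2023), F (10/1/2023).
B is already junior to A, so the subordination agreement changes nothing.

A, E, C, B, D, F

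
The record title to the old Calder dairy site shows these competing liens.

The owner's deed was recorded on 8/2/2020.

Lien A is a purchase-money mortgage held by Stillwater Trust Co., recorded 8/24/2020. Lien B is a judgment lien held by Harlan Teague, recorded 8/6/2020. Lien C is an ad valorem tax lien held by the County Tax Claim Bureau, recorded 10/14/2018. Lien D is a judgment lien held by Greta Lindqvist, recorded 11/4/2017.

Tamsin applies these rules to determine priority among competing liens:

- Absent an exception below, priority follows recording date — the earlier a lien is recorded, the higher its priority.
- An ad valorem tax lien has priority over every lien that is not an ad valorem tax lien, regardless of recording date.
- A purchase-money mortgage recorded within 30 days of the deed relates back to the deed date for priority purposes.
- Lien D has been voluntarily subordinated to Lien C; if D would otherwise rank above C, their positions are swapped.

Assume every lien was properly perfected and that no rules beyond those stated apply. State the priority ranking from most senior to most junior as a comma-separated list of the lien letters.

Adjusting effective dates: A relates back to the deed date 8/2/2020.
C, as an ad valorem tax lien, has superpriority and ranks first.
Ordering the rest by effective date: D (11/4/2017), A (8/2/2020), B (8/6/2020).
Since D is not senior to C, the subordination leaves the order unchanged.

C, D, A, B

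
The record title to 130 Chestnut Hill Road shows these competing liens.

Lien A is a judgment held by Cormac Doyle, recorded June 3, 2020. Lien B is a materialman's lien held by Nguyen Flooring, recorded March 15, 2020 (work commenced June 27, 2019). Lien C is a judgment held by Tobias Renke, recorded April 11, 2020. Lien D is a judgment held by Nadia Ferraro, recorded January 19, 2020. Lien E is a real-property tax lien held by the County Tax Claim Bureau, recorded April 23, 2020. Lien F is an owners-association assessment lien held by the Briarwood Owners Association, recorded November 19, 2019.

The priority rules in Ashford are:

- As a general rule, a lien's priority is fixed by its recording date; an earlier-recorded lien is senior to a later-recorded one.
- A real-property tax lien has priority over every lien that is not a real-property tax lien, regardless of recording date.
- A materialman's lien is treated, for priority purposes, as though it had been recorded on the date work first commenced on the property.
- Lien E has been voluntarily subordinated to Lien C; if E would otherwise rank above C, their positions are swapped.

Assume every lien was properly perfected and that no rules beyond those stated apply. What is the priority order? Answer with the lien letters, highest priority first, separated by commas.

Adjusting effective dates: B's effective date is June 27, 2019, when work began.
As a real-property tax lien, E is senior to every other lien.
Among the remaining liens, by effective date: B (June 27, 2019), F (November 19, 2019), D (January 19, 2020), C (April 11, 2020), A (June 3, 2020).
Because E would otherwise rank above C, the subordination swaps them.

C, B, F, D, E, A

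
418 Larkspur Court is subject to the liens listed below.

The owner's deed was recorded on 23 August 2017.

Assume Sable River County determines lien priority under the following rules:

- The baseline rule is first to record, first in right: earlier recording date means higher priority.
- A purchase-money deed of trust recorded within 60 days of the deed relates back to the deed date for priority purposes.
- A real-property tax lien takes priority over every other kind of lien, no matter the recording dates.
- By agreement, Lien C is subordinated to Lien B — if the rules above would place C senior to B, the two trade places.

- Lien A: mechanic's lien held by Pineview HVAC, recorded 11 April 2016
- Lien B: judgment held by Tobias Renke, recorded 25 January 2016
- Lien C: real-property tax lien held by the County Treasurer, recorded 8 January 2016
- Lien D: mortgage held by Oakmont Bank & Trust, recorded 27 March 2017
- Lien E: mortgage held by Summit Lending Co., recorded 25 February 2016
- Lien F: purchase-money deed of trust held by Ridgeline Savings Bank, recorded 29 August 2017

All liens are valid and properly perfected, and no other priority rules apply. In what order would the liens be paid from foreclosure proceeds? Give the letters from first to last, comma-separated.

Effective dates after the stated exceptions: F was recorded within the 60-day window, so its effective date is the deed date 23 August 2017.
C is a real-property tax lien and takes priority over every other lien.
Ordering the rest by effective date: B (25 January 2016), E (25 February 2016), A (11 April 2016), D (27 March 2017), F (23 August 2017).
C is senior to B before the subordination, so the two trade places.

B, C, E, A, D, F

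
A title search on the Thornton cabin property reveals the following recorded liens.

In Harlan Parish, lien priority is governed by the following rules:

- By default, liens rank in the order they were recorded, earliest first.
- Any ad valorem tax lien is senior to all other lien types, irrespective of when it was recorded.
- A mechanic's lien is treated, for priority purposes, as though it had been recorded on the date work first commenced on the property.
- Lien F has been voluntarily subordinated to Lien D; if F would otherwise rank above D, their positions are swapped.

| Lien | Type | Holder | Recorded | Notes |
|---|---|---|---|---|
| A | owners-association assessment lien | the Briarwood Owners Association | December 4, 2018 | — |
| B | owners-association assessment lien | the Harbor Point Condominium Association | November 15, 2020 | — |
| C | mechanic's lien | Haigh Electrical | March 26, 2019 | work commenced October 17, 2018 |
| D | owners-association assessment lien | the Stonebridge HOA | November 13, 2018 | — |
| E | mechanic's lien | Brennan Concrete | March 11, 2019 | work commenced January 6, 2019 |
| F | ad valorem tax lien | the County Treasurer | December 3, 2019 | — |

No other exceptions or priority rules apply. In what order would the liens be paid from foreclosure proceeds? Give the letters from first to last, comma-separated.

Adjusting effective dates: C is treated as recorded October 17, 2018, the work-commencement date; E is treated as recorded January 6, 2019, the work-commencement date.
F is an ad valorem tax lien and takes priority over every other lien.
Among the remaining liens, by effective date: C (October 17, 2018), D (November 13, 2018), A (December 4, 2018), E (January 6, 2019), B (November 15, 2020).
F is senior to D before the subordination, so the two trade places.

D, C, F, A, E, B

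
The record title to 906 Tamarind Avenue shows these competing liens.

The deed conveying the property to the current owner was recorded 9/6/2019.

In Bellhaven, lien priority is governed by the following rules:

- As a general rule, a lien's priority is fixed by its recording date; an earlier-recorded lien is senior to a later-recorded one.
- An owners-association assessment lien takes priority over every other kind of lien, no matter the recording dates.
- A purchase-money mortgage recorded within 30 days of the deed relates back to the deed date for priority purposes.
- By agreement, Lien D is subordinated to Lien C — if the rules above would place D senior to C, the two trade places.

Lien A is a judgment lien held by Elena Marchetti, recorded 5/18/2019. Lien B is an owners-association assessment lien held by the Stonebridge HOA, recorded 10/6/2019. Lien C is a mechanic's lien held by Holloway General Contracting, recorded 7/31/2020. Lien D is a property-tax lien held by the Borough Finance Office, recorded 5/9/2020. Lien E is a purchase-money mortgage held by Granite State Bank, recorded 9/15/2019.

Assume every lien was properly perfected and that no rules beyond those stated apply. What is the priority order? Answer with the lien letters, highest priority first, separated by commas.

B, A, E, C, D

Effective dates after the stated exceptions: E's effective date is the deed date, 9/6/2019.
B, as an owners-association assessment lien, has superpriority and ranks first.
Ordering the rest by effective date: A (5/18/2019), E (9/6/2019), D (5/9/2020), C (7/31/2020).
The subordination applies — D was senior to C — so D and C swap.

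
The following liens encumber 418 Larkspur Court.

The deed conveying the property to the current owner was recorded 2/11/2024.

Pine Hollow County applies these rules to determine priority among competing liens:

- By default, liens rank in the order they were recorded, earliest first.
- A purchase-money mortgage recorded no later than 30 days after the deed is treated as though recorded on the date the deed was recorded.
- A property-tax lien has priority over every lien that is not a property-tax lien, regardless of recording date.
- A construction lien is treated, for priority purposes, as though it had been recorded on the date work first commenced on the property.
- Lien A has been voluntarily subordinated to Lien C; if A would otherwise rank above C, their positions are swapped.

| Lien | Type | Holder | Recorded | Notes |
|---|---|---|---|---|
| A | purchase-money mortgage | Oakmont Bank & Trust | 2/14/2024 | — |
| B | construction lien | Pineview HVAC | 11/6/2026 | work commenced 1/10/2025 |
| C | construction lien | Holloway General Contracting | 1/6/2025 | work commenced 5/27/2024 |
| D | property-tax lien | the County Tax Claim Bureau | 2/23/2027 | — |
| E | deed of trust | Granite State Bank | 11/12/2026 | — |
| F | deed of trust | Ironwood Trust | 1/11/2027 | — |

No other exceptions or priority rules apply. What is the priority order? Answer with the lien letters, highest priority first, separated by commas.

D, C, A, B, E, F

Effective dates: A's effective date is the deed date, 2/11/2024; B relates back to 1/10/2025 (work commenced); C relates back to 5/27/2024 (work commenced).
D is a property-tax lien, so it outranks all other liens regardless of date.
Ordering the rest by effective date: A (2/11/2024), C (5/27/2024), B (1/10/2025), E (11/12/2026), F (1/11/2027).
A is senior to C before the subordination, so the two trade places.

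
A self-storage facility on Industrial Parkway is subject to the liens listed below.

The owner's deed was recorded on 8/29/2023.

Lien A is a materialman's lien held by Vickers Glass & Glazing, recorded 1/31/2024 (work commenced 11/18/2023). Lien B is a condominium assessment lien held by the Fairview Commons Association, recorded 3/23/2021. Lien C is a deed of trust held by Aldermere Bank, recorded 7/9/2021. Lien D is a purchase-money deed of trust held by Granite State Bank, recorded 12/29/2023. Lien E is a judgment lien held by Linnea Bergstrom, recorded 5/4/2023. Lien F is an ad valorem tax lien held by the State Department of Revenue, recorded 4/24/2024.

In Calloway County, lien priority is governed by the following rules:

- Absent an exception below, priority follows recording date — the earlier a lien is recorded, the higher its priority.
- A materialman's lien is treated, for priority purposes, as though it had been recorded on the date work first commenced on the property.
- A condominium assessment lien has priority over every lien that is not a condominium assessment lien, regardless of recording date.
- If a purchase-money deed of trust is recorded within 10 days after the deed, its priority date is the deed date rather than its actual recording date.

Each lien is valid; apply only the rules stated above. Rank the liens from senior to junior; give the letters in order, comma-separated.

B, C, E, A, D, F

First, effective dates: A's effective date is 11/18/2023, when work began; D was recorded 122 days after the deed, outside the 10-day window, so it keeps its recording date.
B is a condominium assessment lien, so it outranks all other liens regardless of date.
The other liens, earliest effective date first: C (7/9/2021), E (5/4/2023), A (11/18/2023), D (12/29/2023), F (4/24/2024).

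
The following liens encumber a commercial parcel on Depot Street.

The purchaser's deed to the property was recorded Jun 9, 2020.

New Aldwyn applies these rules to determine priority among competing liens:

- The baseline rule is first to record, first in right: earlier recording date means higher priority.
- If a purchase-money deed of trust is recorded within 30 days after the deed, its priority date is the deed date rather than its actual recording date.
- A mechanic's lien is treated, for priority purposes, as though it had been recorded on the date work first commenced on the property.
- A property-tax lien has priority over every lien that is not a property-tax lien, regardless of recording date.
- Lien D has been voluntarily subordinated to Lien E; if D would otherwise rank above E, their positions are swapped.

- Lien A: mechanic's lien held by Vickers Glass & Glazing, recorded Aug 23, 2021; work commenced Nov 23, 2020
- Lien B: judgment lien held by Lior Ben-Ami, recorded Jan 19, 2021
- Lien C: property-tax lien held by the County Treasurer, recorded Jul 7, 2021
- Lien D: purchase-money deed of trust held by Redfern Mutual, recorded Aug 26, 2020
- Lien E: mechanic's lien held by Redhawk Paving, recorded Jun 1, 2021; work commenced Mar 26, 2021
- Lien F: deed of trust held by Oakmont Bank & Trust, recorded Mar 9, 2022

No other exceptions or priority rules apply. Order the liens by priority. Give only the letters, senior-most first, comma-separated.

Effective dates after the stated exceptions: A relates back to Nov 23, 2020 (work commenced); D missed the 30-day window (78 days after the deed), so its recording date stands; E is treated as recorded Mar 26, 2021, the work-commencement date.
As a property-tax lien, C is senior to every other lien.
The other liens, earliest effective date first: D (Aug 26, 2020), A (Nov 23, 2020), B (Jan 19, 2021), E (Mar 26, 2021), F (Mar 9, 2022).
D would otherwise be senior to E, so under the subordination agreement D and E exchange positions.

C, E, A, B, D, F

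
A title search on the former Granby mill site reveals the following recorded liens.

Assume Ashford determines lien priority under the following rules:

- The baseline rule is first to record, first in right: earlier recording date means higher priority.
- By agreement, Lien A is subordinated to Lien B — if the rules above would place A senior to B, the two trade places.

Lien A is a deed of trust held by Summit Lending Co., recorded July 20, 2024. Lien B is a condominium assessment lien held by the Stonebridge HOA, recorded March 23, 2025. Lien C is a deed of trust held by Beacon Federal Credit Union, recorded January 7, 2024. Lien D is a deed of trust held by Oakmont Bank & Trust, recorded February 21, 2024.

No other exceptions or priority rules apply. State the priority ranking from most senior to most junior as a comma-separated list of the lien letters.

Sorted by effective date: C (January 7, 2024), D (February 21, 2024), A (July 20, 2024), B (March 23, 2025).
Because A would otherwise rank above B, the subordination swaps them.

C, D, B, A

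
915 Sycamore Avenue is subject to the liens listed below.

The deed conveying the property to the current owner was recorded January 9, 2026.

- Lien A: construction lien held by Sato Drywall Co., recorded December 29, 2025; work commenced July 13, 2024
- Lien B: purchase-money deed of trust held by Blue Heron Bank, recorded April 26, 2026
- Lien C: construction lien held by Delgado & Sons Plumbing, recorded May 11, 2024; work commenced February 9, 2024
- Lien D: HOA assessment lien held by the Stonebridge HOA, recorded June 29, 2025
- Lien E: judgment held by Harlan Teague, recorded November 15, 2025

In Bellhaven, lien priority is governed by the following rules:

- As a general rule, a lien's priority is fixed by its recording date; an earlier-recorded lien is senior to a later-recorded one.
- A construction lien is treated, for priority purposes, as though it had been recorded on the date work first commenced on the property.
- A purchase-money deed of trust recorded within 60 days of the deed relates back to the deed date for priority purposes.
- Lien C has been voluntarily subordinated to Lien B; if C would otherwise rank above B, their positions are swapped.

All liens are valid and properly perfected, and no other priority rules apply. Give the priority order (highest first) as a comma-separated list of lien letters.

Effective dates: A is treated as recorded July 13, 2024, the work-commencement date; B missed the 60-day window (107 days after the deed), so its recording date stands; C's effective date is February 9, 2024, when work began.
Ordering by effective date: C (February 9, 2024), A (July 13, 2024), D (June 29, 2025), E (November 15, 2025), B (April 26, 2026).
Because C would otherwise rank above B, the subordination swaps them.

B, A, D, E, C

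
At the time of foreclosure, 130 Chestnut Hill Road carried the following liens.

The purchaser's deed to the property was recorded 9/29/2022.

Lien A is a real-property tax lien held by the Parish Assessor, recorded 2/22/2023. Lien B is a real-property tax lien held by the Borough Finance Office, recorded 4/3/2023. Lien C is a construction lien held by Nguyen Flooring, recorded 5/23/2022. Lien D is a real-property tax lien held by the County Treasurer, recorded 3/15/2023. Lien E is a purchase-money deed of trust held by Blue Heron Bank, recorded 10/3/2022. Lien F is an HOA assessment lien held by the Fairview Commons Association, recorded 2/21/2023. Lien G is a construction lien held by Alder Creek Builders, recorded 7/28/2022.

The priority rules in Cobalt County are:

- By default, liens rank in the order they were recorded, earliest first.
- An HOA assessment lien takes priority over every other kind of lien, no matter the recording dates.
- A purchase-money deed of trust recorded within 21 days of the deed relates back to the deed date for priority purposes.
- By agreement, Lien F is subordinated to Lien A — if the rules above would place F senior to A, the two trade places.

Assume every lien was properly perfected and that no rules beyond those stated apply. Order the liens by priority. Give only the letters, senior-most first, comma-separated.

Adjusting effective dates: E was recorded within the 21-day window, so its effective date is the deed date 9/29/2022.
As an HOA assessment lien, F is senior to every other lien.
Remaining liens by effective date: C (5/23/2022), G (7/28/2022), E (9/29/2022), A (2/22/2023), D (3/15/2023), B (4/3/2023).
Because F would otherwise rank above A, the subordination swaps them.

A, C, G, E, F, D, B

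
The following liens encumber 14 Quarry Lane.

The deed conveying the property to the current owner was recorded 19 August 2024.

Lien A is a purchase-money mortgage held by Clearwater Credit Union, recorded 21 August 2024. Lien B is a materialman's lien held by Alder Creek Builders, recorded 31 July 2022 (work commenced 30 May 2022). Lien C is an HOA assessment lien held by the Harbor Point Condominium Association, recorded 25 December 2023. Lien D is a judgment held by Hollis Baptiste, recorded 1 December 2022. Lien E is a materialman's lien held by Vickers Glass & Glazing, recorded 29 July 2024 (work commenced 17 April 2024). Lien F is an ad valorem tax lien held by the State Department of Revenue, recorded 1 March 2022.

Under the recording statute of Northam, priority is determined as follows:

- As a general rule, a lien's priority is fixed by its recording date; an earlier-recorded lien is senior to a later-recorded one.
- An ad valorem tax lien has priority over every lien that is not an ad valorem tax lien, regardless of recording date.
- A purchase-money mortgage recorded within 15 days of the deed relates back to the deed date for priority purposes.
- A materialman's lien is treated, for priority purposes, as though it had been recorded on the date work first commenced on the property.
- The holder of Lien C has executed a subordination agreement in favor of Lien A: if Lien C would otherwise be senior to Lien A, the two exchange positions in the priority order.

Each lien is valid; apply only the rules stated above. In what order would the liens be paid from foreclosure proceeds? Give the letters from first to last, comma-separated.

First, effective dates: A relates back to the deed date 19 August 2024; B's effective date is 30 May 2022, when work began; E relates back to 17 April 2024 (work commenced).
As an ad valorem tax lien, F is senior to every other lien.
Remaining liens by effective date: B (30 May 2022), D (1 December 2022), C (25 December 2023), E (17 April 2024), A (19 August 2024).
Because C would otherwise rank above A, the subordination swaps them.

F, B, D, A, E, C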